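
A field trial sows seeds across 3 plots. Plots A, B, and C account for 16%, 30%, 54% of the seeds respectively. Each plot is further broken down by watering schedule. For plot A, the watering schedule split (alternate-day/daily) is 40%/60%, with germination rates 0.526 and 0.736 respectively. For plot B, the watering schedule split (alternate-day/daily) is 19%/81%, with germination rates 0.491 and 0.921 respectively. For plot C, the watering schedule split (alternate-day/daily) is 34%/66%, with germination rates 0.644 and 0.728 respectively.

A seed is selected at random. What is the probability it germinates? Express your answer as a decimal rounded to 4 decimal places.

0.7338

P(G|A) = 0.4·0.526 + 0.6·0.736 = 0.2104 + 0.4416 = 0.652
P(G|B) = 0.19·0.491 + 0.81·0.921 = 0.09329 + 0.74601 = 0.8393
P(G|C) = 0.34·0.644 + 0.66·0.728 = 0.21896 + 0.48048 = 0.69944
By total probability over the outer partition,
P(G) = 0.16·0.652 + 0.3·0.8393 + 0.54·0.69944
      = 0.10432 + 0.25179 + 0.3776976 = 0.7338076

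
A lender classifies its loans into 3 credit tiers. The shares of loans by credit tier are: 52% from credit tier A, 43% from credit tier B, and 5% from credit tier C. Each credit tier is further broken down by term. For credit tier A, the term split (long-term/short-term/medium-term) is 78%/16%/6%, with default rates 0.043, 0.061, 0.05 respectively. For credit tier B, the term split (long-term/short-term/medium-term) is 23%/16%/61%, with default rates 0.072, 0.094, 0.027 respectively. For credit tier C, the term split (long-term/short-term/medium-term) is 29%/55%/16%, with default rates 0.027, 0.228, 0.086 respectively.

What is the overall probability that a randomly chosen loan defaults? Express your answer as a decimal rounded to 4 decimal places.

P(D|A) = 0.78·0.043 + 0.16·0.061 + 0.06·0.05 = 0.03354 + 0.00976 + 0.003 = 0.0463
P(D|B) = 0.23·0.072 + 0.16·0.094 + 0.61·0.027 = 0.01656 + 0.01504 + 0.01647 = 0.04807
P(D|C) = 0.29·0.027 + 0.55·0.228 + 0.16·0.086 = 0.00783 + 0.1254 + 0.01376 = 0.14699
Then overall,
P(D) = 0.52·0.0463 + 0.43·0.04807 + 0.05·0.14699
      = 0.024076 + 0.0206701 + 0.0073495 = 0.0520956

0.0521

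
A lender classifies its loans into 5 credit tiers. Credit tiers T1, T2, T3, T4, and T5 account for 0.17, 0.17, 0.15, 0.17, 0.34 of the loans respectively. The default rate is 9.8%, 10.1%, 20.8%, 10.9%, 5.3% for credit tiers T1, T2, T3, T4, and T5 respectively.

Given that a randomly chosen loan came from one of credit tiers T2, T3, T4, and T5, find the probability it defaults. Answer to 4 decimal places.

Let S = {T2, T3, T4, T5}.
P(S) = 0.17 + 0.15 + 0.17 + 0.34 = 0.83.
P(D ∩ S) = 0.101·0.17 + 0.208·0.15 + 0.109·0.17 + 0.053·0.34 = 0.01717 + 0.0312 + 0.01853 + 0.01802 = 0.08492.
P(D | S) = 0.08492 / 0.83 = 0.102313…

0.1023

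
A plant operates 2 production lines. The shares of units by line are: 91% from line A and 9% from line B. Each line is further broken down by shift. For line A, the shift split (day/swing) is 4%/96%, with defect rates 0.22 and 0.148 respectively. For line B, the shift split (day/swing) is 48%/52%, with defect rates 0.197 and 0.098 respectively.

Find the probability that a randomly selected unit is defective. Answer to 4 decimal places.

P(D|A) = 0.04·0.22 + 0.96·0.148 = 0.0088 + 0.14208 = 0.15088
P(D|B) = 0.48·0.197 + 0.52·0.098 = 0.09456 + 0.05096 = 0.14552
Then overall,
P(D) = 0.91·0.15088 + 0.09·0.14552
      = 0.1373008 + 0.0130968 = 0.1503976

0.1504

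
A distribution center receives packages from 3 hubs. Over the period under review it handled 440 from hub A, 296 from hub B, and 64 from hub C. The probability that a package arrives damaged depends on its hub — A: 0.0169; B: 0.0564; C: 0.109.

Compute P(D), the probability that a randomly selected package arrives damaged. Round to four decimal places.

Total: 440 + 296 + 64 = 800.
P(A) = 440/800 = 0.55. P(B) = 296/800 = 0.37. P(C) = 64/800 = 0.08.
P(D) = P(D|A)·P(A) + P(D|B)·P(B) + P(D|C)·P(C)
      = 0.0169·0.55 + 0.0564·0.37 + 0.109·0.08
      = 0.009295 + 0.020868 + 0.00872 = 0.038883

0.0389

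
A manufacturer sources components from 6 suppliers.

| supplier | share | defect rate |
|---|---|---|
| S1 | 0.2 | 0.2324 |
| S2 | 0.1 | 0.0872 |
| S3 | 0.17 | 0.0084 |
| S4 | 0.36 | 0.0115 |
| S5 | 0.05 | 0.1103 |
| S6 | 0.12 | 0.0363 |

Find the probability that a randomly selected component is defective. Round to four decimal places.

P(D) = P(D|S1)·P(S1) + P(D|S2)·P(S2) + P(D|S3)·P(S3) + P(D|S4)·P(S4) + P(D|S5)·P(S5) + P(D|S6)·P(S6)
      = 0.2324·0.2 + 0.0872·0.1 + 0.0084·0.17 + 0.0115·0.36 + 0.1103·0.05 + 0.0363·0.12
      = 0.04648 + 0.00872 + 0.001428 + 0.00414 + 0.005515 + 0.004356 = 0.070639

P(D) ≈ 0.0706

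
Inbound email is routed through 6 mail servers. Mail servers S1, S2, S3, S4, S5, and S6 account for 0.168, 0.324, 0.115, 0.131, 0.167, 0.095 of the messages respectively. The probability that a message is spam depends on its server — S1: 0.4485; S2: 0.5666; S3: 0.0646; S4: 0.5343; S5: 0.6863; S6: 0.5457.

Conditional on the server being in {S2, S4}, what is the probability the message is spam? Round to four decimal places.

P(S|J) ≈ 0.5573

Let J = {S2, S4}.
P(J) = 0.324 + 0.131 = 0.455.
P(S ∩ J) = 0.5666·0.324 + 0.5343·0.131 = 0.1835784 + 0.0699933 = 0.2535717.
P(S | J) = 0.2535717 / 0.455 = 0.557300…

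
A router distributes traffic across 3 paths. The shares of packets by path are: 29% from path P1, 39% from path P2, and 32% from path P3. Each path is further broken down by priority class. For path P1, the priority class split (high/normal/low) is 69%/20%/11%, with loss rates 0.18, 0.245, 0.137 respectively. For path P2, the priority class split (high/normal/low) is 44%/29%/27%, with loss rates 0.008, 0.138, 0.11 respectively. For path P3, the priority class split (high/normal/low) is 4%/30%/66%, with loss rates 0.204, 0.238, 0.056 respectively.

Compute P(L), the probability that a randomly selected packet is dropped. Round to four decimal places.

0.1204

P(L|P1) = 0.69·0.18 + 0.2·0.245 + 0.11·0.137 = 0.1242 + 0.049 + 0.01507 = 0.18827
P(L|P2) = 0.44·0.008 + 0.29·0.138 + 0.27·0.11 = 0.00352 + 0.04002 + 0.0297 = 0.07324
P(L|P3) = 0.04·0.204 + 0.3·0.238 + 0.66·0.056 = 0.00816 + 0.0714 + 0.03696 = 0.11652
By total probability over the outer partition,
P(L) = 0.29·0.18827 + 0.39·0.07324 + 0.32·0.11652
      = 0.0545983 + 0.0285636 + 0.0372864 = 0.1204483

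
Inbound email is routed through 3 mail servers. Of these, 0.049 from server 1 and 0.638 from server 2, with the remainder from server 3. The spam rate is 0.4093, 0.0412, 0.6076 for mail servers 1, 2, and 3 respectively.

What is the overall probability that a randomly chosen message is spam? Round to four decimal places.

P(3) = 1 − (0.049 + 0.638) = 0.313.
By the law of total probability,
P(S) = P(S|1)·P(1) + P(S|2)·P(2) + P(S|3)·P(3)
      = 0.4093·0.049 + 0.0412·0.638 + 0.6076·0.313
      = 0.0200557 + 0.0262856 + 0.1901788 = 0.2365201

P(S) ≈ 0.2365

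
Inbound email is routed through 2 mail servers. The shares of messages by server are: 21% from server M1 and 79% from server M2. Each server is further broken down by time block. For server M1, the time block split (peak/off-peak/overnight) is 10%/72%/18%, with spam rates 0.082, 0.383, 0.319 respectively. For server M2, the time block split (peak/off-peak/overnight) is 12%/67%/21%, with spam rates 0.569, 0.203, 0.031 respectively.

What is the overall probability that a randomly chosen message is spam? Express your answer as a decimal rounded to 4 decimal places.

P(S|M1) = 0.1·0.082 + 0.72·0.383 + 0.18·0.319 = 0.0082 + 0.27576 + 0.05742 = 0.34138
P(S|M2) = 0.12·0.569 + 0.67·0.203 + 0.21·0.031 = 0.06828 + 0.13601 + 0.00651 = 0.2108
By total probability over the outer partition,
P(S) = 0.21·0.34138 + 0.79·0.2108
      = 0.0716898 + 0.166532 = 0.2382218

0.2382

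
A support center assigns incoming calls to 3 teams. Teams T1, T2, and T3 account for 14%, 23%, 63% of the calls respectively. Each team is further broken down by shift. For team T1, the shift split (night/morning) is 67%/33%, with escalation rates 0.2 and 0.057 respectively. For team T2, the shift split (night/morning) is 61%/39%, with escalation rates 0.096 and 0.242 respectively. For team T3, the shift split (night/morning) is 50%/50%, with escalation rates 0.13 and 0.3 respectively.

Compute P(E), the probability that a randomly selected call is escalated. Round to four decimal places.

P(E) ≈ 0.1920

P(E|T1) = 0.67·0.2 + 0.33·0.057 = 0.134 + 0.01881 = 0.15281
P(E|T2) = 0.61·0.096 + 0.39·0.242 = 0.05856 + 0.09438 = 0.15294
P(E|T3) = 0.5·0.13 + 0.5·0.3 = 0.065 + 0.15 = 0.215
Then overall,
P(E) = 0.14·0.15281 + 0.23·0.15294 + 0.63·0.215
      = 0.0213934 + 0.0351762 + 0.13545 = 0.1920196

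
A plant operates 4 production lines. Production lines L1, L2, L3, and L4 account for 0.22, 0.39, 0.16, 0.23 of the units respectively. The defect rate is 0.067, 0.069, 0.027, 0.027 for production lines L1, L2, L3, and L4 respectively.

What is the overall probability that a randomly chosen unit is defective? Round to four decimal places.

0.0522

P(D) = P(D|L1)·P(L1) + P(D|L2)·P(L2) + P(D|L3)·P(L3) + P(D|L4)·P(L4)
      = 0.067·0.22 + 0.069·0.39 + 0.027·0.16 + 0.027·0.23
      = 0.01474 + 0.02691 + 0.00432 + 0.00621 = 0.05218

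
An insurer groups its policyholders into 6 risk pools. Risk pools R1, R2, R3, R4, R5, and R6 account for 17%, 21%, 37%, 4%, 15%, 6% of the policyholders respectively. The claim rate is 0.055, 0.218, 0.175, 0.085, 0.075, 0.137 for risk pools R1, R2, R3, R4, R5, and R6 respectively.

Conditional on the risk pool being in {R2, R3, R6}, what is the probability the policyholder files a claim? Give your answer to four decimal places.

Let S = {R2, R3, R6}.
P(S) = 0.21 + 0.37 + 0.06 = 0.64.
P(C ∩ S) = 0.218·0.21 + 0.175·0.37 + 0.137·0.06 = 0.04578 + 0.06475 + 0.00822 = 0.11875.
P(C | S) = 0.11875 / 0.64 = 0.185547…

P(C|S) ≈ 0.1855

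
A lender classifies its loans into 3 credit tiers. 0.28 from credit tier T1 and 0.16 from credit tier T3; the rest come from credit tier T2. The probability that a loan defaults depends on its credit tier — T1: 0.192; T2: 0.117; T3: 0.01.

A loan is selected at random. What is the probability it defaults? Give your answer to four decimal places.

0.1209

P(T2) = 1 − (0.28 + 0.16) = 0.56.
P(D) = P(D|T1)·P(T1) + P(D|T2)·P(T2) + P(D|T3)·P(T3)
      = 0.192·0.28 + 0.117·0.56 + 0.01·0.16
      = 0.05376 + 0.06552 + 0.0016 = 0.12088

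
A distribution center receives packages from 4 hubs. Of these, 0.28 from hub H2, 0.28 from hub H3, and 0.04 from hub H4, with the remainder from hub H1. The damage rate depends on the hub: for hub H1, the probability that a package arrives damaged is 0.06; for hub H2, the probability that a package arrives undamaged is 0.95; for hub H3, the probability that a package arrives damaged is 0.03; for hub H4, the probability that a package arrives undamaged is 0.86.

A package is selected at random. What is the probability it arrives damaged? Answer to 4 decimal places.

P(H1) = 1 − (0.28 + 0.28 + 0.04) = 0.4.
P(D|H2) = 1 − 0.95 = 0.05.
P(D|H4) = 1 − 0.86 = 0.14.
Summing over the partition,
P(D) = P(D|H1)·P(H1) + P(D|H2)·P(H2) + P(D|H3)·P(H3) + P(D|H4)·P(H4)
      = 0.06·0.4 + 0.05·0.28 + 0.03·0.28 + 0.14·0.04
      = 0.024 + 0.014 + 0.0084 + 0.0056 = 0.052

0.0520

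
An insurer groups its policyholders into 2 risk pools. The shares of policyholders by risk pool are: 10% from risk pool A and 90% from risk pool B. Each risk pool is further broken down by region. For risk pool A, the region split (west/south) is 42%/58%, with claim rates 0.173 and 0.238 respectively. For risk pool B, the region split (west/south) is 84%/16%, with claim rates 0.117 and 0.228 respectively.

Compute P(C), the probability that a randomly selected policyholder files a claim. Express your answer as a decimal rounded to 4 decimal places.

P(C) ≈ 0.1424

P(C|A) = 0.42·0.173 + 0.58·0.238 = 0.07266 + 0.13804 = 0.2107
P(C|B) = 0.84·0.117 + 0.16·0.228 = 0.09828 + 0.03648 = 0.13476
Then overall,
P(C) = 0.1·0.2107 + 0.9·0.13476
      = 0.02107 + 0.121284 = 0.142354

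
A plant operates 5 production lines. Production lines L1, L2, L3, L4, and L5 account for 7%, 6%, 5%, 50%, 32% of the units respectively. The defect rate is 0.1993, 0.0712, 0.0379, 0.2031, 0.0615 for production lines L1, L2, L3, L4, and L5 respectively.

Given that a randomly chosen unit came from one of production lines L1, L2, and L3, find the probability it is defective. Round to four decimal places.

P(D|S) ≈ 0.1118

Let S = {L1, L2, L3}.
P(S) = 0.07 + 0.06 + 0.05 = 0.18.
P(D ∩ S) = 0.1993·0.07 + 0.0712·0.06 + 0.0379·0.05 = 0.013951 + 0.004272 + 0.001895 = 0.020118.
P(D | S) = 0.020118 / 0.18 = 0.111767…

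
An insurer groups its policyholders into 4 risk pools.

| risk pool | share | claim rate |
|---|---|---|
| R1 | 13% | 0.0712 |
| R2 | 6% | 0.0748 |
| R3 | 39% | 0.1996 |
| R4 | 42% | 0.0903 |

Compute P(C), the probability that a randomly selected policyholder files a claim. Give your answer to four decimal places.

0.1295

P(C) = P(C|R1)·P(R1) + P(C|R2)·P(R2) + P(C|R3)·P(R3) + P(C|R4)·P(R4)
      = 0.0712·0.13 + 0.0748·0.06 + 0.1996·0.39 + 0.0903·0.42
      = 0.009256 + 0.004488 + 0.077844 + 0.037926 = 0.129514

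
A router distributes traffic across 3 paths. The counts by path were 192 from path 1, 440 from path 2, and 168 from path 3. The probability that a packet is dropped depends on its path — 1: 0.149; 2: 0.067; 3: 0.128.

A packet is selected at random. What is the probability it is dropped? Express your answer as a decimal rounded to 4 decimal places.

0.0995

Total: 192 + 440 + 168 = 800.
P(1) = 192/800 = 0.24. P(2) = 440/800 = 0.55. P(3) = 168/800 = 0.21.
By the law of total probability,
P(L) = P(L|1)·P(1) + P(L|2)·P(2) + P(L|3)·P(3)
      = 0.149·0.24 + 0.067·0.55 + 0.128·0.21
      = 0.03576 + 0.03685 + 0.02688 = 0.09949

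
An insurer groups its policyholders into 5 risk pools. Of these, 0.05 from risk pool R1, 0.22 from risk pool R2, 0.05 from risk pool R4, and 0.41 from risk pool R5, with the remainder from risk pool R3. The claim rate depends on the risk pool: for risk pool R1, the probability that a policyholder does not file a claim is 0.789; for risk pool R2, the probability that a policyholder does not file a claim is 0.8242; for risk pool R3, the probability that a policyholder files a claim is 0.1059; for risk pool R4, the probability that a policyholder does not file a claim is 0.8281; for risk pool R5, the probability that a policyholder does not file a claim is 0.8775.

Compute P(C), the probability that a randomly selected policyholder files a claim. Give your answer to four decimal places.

0.1366

P(R3) = 1 − (0.05 + 0.22 + 0.05 + 0.41) = 0.27.
P(C|R1) = 1 − 0.789 = 0.211.
P(C|R2) = 1 − 0.8242 = 0.1758.
P(C|R4) = 1 − 0.8281 = 0.1719.
P(C|R5) = 1 − 0.8775 = 0.1225.
By the law of total probability,
P(C) = P(C|R1)·P(R1) + P(C|R2)·P(R2) + P(C|R3)·P(R3) + P(C|R4)·P(R4) + P(C|R5)·P(R5)
      = 0.211·0.05 + 0.1758·0.22 + 0.1059·0.27 + 0.1719·0.05 + 0.1225·0.41
      = 0.01055 + 0.038676 + 0.028593 + 0.008595 + 0.050225 = 0.136639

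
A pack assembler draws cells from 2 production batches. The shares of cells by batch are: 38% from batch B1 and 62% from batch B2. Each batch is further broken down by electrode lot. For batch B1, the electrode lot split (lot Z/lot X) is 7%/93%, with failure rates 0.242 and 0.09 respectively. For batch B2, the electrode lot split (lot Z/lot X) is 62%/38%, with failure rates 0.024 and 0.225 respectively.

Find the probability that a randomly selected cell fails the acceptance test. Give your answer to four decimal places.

P(F|B1) = 0.07·0.242 + 0.93·0.09 = 0.01694 + 0.0837 = 0.10064
P(F|B2) = 0.62·0.024 + 0.38·0.225 = 0.01488 + 0.0855 = 0.10038
Then overall,
P(F) = 0.38·0.10064 + 0.62·0.10038
      = 0.0382432 + 0.0622356 = 0.1004788

0.1005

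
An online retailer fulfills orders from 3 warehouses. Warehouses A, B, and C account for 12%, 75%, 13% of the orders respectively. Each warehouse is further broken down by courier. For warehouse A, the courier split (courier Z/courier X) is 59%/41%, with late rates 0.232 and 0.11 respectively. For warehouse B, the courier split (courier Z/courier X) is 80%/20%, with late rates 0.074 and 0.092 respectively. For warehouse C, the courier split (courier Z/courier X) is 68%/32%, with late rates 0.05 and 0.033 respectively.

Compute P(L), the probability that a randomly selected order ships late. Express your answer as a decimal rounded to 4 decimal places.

0.0858

P(L|A) = 0.59·0.232 + 0.41·0.11 = 0.13688 + 0.0451 = 0.18198
P(L|B) = 0.8·0.074 + 0.2·0.092 = 0.0592 + 0.0184 = 0.0776
P(L|C) = 0.68·0.05 + 0.32·0.033 = 0.034 + 0.01056 = 0.04456
Then overall,
P(L) = 0.12·0.18198 + 0.75·0.0776 + 0.13·0.04456
      = 0.0218376 + 0.0582 + 0.0057928 = 0.0858304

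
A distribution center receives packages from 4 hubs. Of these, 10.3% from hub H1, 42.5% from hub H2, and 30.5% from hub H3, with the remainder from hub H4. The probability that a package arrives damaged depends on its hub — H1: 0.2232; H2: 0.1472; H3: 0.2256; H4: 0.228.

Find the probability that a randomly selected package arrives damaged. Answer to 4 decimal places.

P(D) ≈ 0.1924

P(H4) = 1 − (0.103 + 0.425 + 0.305) = 0.167.
Using total probability over the partition,
P(D) = P(D|H1)·P(H1) + P(D|H2)·P(H2) + P(D|H3)·P(H3) + P(D|H4)·P(H4)
      = 0.2232·0.103 + 0.1472·0.425 + 0.2256·0.305 + 0.228·0.167
      = 0.0229896 + 0.06256 + 0.068808 + 0.038076 = 0.1924336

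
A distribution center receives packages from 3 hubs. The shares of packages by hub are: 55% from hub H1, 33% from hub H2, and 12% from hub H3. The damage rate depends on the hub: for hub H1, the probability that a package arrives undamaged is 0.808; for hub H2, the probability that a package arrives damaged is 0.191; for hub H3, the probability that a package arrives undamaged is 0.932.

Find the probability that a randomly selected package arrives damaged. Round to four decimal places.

0.1768

P(D|H1) = 1 − 0.808 = 0.192.
P(D|H3) = 1 − 0.932 = 0.068.
By the law of total probability,
P(D) = P(D|H1)·P(H1) + P(D|H2)·P(H2) + P(D|H3)·P(H3)
      = 0.192·0.55 + 0.191·0.33 + 0.068·0.12
      = 0.1056 + 0.06303 + 0.00816 = 0.17679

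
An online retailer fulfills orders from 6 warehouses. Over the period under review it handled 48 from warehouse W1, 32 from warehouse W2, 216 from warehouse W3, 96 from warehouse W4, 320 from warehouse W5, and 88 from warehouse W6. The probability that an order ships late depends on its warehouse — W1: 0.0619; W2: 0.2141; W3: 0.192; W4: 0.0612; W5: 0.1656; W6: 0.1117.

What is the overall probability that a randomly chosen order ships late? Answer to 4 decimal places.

0.1500

Total: 48 + 32 + 216 + 96 + 320 + 88 = 800.
P(W1) = 48/800 = 0.06. P(W2) = 32/800 = 0.04. P(W3) = 216/800 = 0.27. P(W4) = 96/800 = 0.12. P(W5) = 320/800 = 0.4. P(W6) = 88/800 = 0.11.
P(L) = P(L|W1)·P(W1) + P(L|W2)·P(W2) + P(L|W3)·P(W3) + P(L|W4)·P(W4) + P(L|W5)·P(W5) + P(L|W6)·P(W6)
      = 0.0619·0.06 + 0.2141·0.04 + 0.192·0.27 + 0.0612·0.12 + 0.1656·0.4 + 0.1117·0.11
      = 0.003714 + 0.008564 + 0.05184 + 0.007344 + 0.06624 + 0.012287 = 0.149989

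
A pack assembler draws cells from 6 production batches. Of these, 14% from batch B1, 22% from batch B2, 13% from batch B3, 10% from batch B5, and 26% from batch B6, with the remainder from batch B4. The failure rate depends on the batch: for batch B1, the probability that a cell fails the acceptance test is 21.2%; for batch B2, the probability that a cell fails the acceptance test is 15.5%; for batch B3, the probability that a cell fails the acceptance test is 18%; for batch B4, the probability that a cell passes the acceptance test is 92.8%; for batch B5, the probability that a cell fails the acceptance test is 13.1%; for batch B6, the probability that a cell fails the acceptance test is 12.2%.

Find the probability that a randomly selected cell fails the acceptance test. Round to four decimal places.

P(B4) = 1 − (0.14 + 0.22 + 0.13 + 0.1 + 0.26) = 0.15.
P(F|B4) = 1 − 0.928 = 0.072.
P(F) = P(F|B1)·P(B1) + P(F|B2)·P(B2) + P(F|B3)·P(B3) + P(F|B4)·P(B4) + P(F|B5)·P(B5) + P(F|B6)·P(B6)
      = 0.212·0.14 + 0.155·0.22 + 0.18·0.13 + 0.072·0.15 + 0.131·0.1 + 0.122·0.26
      = 0.02968 + 0.0341 + 0.0234 + 0.0108 + 0.0131 + 0.03172 = 0.1428

0.1428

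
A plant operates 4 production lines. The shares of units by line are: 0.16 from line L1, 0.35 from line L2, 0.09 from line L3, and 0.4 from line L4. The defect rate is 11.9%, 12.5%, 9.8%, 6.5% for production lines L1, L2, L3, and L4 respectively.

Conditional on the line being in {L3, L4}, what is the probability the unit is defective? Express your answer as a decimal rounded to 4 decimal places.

Let S = {L3, L4}.
P(S) = 0.09 + 0.4 = 0.49.
P(D ∩ S) = 0.098·0.09 + 0.065·0.4 = 0.00882 + 0.026 = 0.03482.
P(D | S) = 0.03482 / 0.49 = 0.071061…

0.0711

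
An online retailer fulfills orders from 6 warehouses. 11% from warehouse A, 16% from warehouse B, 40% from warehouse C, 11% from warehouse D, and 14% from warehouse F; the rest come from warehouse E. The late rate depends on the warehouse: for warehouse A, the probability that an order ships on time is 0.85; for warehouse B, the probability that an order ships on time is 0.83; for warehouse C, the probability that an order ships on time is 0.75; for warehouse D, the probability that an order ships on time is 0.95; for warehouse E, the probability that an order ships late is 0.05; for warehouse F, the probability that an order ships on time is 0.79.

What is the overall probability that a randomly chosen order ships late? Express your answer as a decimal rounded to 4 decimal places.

P(E) = 1 − (0.11 + 0.16 + 0.4 + 0.11 + 0.14) = 0.08.
P(L|A) = 1 − 0.85 = 0.15.
P(L|B) = 1 − 0.83 = 0.17.
P(L|C) = 1 − 0.75 = 0.25.
P(L|D) = 1 − 0.95 = 0.05.
P(L|F) = 1 − 0.79 = 0.21.
Summing over the partition,
P(L) = P(L|A)·P(A) + P(L|B)·P(B) + P(L|C)·P(C) + P(L|D)·P(D) + P(L|E)·P(E) + P(L|F)·P(F)
      = 0.15·0.11 + 0.17·0.16 + 0.25·0.4 + 0.05·0.11 + 0.05·0.08 + 0.21·0.14
      = 0.0165 + 0.0272 + 0.1 + 0.0055 + 0.004 + 0.0294 = 0.1826

P(L) ≈ 0.1826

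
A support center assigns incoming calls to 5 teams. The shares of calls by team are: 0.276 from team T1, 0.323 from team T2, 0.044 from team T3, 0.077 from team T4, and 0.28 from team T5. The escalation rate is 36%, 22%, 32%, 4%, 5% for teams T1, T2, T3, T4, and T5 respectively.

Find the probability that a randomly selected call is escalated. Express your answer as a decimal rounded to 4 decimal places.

Summing over the partition,
P(E) = P(E|T1)·P(T1) + P(E|T2)·P(T2) + P(E|T3)·P(T3) + P(E|T4)·P(T4) + P(E|T5)·P(T5)
      = 0.36·0.276 + 0.22·0.323 + 0.32·0.044 + 0.04·0.077 + 0.05·0.28
      = 0.09936 + 0.07106 + 0.01408 + 0.00308 + 0.014 = 0.20158

P(E) ≈ 0.2016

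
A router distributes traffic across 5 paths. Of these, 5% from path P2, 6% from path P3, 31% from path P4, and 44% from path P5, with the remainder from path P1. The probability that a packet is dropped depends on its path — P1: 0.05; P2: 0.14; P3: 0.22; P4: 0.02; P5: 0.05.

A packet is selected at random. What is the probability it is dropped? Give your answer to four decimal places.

0.0554

P(P1) = 1 − (0.05 + 0.06 + 0.31 + 0.44) = 0.14.
P(L) = P(L|P1)·P(P1) + P(L|P2)·P(P2) + P(L|P3)·P(P3) + P(L|P4)·P(P4) + P(L|P5)·P(P5)
      = 0.05·0.14 + 0.14·0.05 + 0.22·0.06 + 0.02·0.31 + 0.05·0.44
      = 0.007 + 0.007 + 0.0132 + 0.0062 + 0.022 = 0.0554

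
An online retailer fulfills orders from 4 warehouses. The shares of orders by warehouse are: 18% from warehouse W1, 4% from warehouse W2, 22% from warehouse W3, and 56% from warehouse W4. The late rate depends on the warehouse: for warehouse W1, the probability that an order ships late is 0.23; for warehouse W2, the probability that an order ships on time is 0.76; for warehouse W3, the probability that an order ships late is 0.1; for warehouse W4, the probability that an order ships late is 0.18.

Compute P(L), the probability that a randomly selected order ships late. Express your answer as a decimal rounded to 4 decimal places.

P(L|W2) = 1 − 0.76 = 0.24.
P(L) = P(L|W1)·P(W1) + P(L|W2)·P(W2) + P(L|W3)·P(W3) + P(L|W4)·P(W4)
      = 0.23·0.18 + 0.24·0.04 + 0.1·0.22 + 0.18·0.56
      = 0.0414 + 0.0096 + 0.022 + 0.1008 = 0.1738

0.1738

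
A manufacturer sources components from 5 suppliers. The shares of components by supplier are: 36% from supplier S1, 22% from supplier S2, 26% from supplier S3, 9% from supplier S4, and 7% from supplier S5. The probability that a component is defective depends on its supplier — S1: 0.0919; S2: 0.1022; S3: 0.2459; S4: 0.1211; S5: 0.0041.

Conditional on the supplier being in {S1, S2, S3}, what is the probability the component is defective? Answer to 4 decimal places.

Let S = {S1, S2, S3}.
P(S) = 0.36 + 0.22 + 0.26 = 0.84.
P(D ∩ S) = 0.0919·0.36 + 0.1022·0.22 + 0.2459·0.26 = 0.033084 + 0.022484 + 0.063934 = 0.119502.
P(D | S) = 0.119502 / 0.84 = 0.142264…

P(D|S) ≈ 0.1423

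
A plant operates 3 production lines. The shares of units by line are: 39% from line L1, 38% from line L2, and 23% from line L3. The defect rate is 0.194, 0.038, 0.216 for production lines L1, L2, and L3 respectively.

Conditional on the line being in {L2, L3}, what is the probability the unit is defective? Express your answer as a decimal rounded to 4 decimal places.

Let S = {L2, L3}.
P(S) = 0.38 + 0.23 = 0.61.
P(D ∩ S) = 0.038·0.38 + 0.216·0.23 = 0.01444 + 0.04968 = 0.06412.
P(D | S) = 0.06412 / 0.61 = 0.105115…

0.1051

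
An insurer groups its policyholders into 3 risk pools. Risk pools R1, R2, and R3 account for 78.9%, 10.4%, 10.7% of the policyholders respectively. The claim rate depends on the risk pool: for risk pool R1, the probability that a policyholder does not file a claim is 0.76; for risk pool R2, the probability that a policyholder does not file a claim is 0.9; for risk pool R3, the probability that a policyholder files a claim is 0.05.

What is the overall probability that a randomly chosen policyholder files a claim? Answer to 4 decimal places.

P(C|R1) = 1 − 0.76 = 0.24.
P(C|R2) = 1 − 0.9 = 0.1.
P(C) = P(C|R1)·P(R1) + P(C|R2)·P(R2) + P(C|R3)·P(R3)
      = 0.24·0.789 + 0.1·0.104 + 0.05·0.107
      = 0.18936 + 0.0104 + 0.00535 = 0.20511

0.2051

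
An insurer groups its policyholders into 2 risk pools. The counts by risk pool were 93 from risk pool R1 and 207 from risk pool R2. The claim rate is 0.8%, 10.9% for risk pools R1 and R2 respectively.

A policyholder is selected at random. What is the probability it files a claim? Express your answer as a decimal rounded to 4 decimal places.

0.0777

Total: 93 + 207 = 300.
P(R1) = 93/300 = 0.31. P(R2) = 207/300 = 0.69.
Summing over the partition,
P(C) = P(C|R1)·P(R1) + P(C|R2)·P(R2)
      = 0.008·0.31 + 0.109·0.69
      = 0.00248 + 0.07521 = 0.07769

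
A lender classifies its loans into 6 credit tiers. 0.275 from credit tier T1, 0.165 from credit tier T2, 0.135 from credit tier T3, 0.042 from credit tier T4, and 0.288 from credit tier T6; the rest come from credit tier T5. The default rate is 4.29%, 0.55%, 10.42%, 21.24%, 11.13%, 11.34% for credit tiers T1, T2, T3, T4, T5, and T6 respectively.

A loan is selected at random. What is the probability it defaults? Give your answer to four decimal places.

P(T5) = 1 − (0.275 + 0.165 + 0.135 + 0.042 + 0.288) = 0.095.
P(D) = P(D|T1)·P(T1) + P(D|T2)·P(T2) + P(D|T3)·P(T3) + P(D|T4)·P(T4) + P(D|T5)·P(T5) + P(D|T6)·P(T6)
      = 0.0429·0.275 + 0.0055·0.165 + 0.1042·0.135 + 0.2124·0.042 + 0.1113·0.095 + 0.1134·0.288
      = 0.0117975 + 0.0009075 + 0.014067 + 0.0089208 + 0.0105735 + 0.0326592 = 0.0789255

0.0789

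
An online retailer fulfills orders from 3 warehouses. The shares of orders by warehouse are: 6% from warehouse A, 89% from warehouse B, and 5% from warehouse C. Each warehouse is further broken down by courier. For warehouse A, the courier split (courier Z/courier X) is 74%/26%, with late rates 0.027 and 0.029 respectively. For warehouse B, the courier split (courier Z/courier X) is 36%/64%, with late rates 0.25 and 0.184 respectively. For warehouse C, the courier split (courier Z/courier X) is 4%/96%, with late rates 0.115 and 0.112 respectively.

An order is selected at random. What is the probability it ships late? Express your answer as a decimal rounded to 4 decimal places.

0.1922

P(L|A) = 0.74·0.027 + 0.26·0.029 = 0.01998 + 0.00754 = 0.02752
P(L|B) = 0.36·0.25 + 0.64·0.184 = 0.09 + 0.11776 = 0.20776
P(L|C) = 0.04·0.115 + 0.96·0.112 = 0.0046 + 0.10752 = 0.11212
Then overall,
P(L) = 0.06·0.02752 + 0.89·0.20776 + 0.05·0.11212
      = 0.0016512 + 0.1849064 + 0.005606 = 0.1921636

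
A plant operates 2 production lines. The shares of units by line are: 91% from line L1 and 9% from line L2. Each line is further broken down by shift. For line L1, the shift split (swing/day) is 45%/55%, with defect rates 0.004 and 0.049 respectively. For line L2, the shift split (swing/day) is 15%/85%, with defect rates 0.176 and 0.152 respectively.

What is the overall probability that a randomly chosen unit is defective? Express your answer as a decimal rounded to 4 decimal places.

0.0402

P(D|L1) = 0.45·0.004 + 0.55·0.049 = 0.0018 + 0.02695 = 0.02875
P(D|L2) = 0.15·0.176 + 0.85·0.152 = 0.0264 + 0.1292 = 0.1556
By total probability over the outer partition,
P(D) = 0.91·0.02875 + 0.09·0.1556
      = 0.0261625 + 0.014004 = 0.0401665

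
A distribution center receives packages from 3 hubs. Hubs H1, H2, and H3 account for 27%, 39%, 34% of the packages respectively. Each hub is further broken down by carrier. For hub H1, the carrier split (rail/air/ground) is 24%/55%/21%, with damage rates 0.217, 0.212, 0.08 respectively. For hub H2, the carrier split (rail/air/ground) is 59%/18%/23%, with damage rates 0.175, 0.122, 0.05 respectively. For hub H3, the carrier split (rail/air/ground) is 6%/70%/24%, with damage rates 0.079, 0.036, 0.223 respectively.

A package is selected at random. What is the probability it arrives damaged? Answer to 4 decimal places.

0.1318

P(D|H1) = 0.24·0.217 + 0.55·0.212 + 0.21·0.08 = 0.05208 + 0.1166 + 0.0168 = 0.18548
P(D|H2) = 0.59·0.175 + 0.18·0.122 + 0.23·0.05 = 0.10325 + 0.02196 + 0.0115 = 0.13671
P(D|H3) = 0.06·0.079 + 0.7·0.036 + 0.24·0.223 = 0.00474 + 0.0252 + 0.05352 = 0.08346
By total probability over the outer partition,
P(D) = 0.27·0.18548 + 0.39·0.13671 + 0.34·0.08346
      = 0.0500796 + 0.0533169 + 0.0283764 = 0.1317729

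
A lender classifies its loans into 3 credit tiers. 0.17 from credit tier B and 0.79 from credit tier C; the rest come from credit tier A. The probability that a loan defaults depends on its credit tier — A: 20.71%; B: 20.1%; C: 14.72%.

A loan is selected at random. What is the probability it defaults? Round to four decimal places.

P(A) = 1 − (0.17 + 0.79) = 0.04.
P(D) = P(D|A)·P(A) + P(D|B)·P(B) + P(D|C)·P(C)
      = 0.2071·0.04 + 0.201·0.17 + 0.1472·0.79
      = 0.008284 + 0.03417 + 0.116288 = 0.158742

0.1587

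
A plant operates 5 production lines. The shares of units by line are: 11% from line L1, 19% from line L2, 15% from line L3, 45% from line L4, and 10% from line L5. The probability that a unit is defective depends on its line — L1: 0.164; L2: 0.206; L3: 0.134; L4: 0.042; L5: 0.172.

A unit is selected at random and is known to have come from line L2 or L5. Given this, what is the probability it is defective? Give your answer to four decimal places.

Let S = {L2, L5}.
P(S) = 0.19 + 0.1 = 0.29.
P(D ∩ S) = 0.206·0.19 + 0.172·0.1 = 0.03914 + 0.0172 = 0.05634.
P(D | S) = 0.05634 / 0.29 = 0.194276…

0.1943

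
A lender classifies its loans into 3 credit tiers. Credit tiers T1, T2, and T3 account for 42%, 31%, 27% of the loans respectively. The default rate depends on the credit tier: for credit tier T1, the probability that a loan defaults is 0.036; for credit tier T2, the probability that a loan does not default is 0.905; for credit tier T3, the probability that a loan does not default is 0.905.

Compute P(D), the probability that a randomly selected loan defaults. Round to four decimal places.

P(D) ≈ 0.0702

P(D|T2) = 1 − 0.905 = 0.095.
P(D|T3) = 1 − 0.905 = 0.095.
P(D) = P(D|T1)·P(T1) + P(D|T2)·P(T2) + P(D|T3)·P(T3)
      = 0.036·0.42 + 0.095·0.31 + 0.095·0.27
      = 0.01512 + 0.02945 + 0.02565 = 0.07022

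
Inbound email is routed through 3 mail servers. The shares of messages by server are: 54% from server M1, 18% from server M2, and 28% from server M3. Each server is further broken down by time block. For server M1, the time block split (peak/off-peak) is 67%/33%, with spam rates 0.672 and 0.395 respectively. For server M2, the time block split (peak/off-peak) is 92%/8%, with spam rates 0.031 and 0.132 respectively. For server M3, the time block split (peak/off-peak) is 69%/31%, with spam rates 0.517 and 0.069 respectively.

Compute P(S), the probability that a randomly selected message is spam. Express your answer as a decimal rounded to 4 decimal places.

P(S) ≈ 0.4264

P(S|M1) = 0.67·0.672 + 0.33·0.395 = 0.45024 + 0.13035 = 0.58059
P(S|M2) = 0.92·0.031 + 0.08·0.132 = 0.02852 + 0.01056 = 0.03908
P(S|M3) = 0.69·0.517 + 0.31·0.069 = 0.35673 + 0.02139 = 0.37812
By total probability over the outer partition,
P(S) = 0.54·0.58059 + 0.18·0.03908 + 0.28·0.37812
      = 0.3135186 + 0.0070344 + 0.1058736 = 0.4264266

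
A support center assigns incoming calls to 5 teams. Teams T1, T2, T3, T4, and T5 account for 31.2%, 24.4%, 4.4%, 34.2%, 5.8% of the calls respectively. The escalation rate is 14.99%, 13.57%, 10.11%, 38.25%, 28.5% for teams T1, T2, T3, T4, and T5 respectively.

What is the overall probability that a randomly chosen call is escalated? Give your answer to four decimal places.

0.2317

By the law of total probability,
P(E) = P(E|T1)·P(T1) + P(E|T2)·P(T2) + P(E|T3)·P(T3) + P(E|T4)·P(T4) + P(E|T5)·P(T5)
      = 0.1499·0.312 + 0.1357·0.244 + 0.1011·0.044 + 0.3825·0.342 + 0.285·0.058
      = 0.0467688 + 0.0331108 + 0.0044484 + 0.130815 + 0.01653 = 0.231673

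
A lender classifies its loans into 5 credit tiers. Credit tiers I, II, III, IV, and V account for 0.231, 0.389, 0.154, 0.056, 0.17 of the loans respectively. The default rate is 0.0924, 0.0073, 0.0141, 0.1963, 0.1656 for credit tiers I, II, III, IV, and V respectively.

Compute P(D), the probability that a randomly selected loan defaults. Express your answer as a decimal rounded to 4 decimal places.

0.0655

Using total probability over the partition,
P(D) = P(D|I)·P(I) + P(D|II)·P(II) + P(D|III)·P(III) + P(D|IV)·P(IV) + P(D|V)·P(V)
      = 0.0924·0.231 + 0.0073·0.389 + 0.0141·0.154 + 0.1963·0.056 + 0.1656·0.17
      = 0.0213444 + 0.0028397 + 0.0021714 + 0.0109928 + 0.028152 = 0.0655003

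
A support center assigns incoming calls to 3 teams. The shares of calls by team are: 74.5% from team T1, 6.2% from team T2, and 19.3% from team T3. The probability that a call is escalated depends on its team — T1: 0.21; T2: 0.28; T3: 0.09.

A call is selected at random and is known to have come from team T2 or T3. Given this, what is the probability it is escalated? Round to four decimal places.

0.1362

Let S = {T2, T3}.
P(S) = 0.062 + 0.193 = 0.255.
P(E ∩ S) = 0.28·0.062 + 0.09·0.193 = 0.01736 + 0.01737 = 0.03473.
P(E | S) = 0.03473 / 0.255 = 0.136196…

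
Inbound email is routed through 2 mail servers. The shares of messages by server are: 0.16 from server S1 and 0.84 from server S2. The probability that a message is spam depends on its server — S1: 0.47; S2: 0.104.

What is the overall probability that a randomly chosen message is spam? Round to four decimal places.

P(S) = P(S|S1)·P(S1) + P(S|S2)·P(S2)
      = 0.47·0.16 + 0.104·0.84
      = 0.0752 + 0.08736 = 0.16256

P(S) ≈ 0.1626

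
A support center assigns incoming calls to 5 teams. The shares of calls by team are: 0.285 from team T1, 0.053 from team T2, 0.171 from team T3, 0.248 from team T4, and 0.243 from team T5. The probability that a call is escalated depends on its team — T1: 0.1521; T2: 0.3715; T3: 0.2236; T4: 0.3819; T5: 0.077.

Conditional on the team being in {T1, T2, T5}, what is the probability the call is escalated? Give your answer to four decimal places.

Let S = {T1, T2, T5}.
P(S) = 0.285 + 0.053 + 0.243 = 0.581.
P(E ∩ S) = 0.1521·0.285 + 0.3715·0.053 + 0.077·0.243 = 0.0433485 + 0.0196895 + 0.018711 = 0.081749.
P(E | S) = 0.081749 / 0.581 = 0.140704…

P(E|S) ≈ 0.1407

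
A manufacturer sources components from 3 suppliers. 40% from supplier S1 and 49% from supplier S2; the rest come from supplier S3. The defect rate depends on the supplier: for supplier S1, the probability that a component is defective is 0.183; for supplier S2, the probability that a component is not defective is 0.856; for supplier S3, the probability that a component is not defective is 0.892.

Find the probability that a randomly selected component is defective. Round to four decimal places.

0.1556

P(S3) = 1 − (0.4 + 0.49) = 0.11.
P(D|S2) = 1 − 0.856 = 0.144.
P(D|S3) = 1 − 0.892 = 0.108.
P(D) = P(D|S1)·P(S1) + P(D|S2)·P(S2) + P(D|S3)·P(S3)
      = 0.183·0.4 + 0.144·0.49 + 0.108·0.11
      = 0.0732 + 0.07056 + 0.01188 = 0.15564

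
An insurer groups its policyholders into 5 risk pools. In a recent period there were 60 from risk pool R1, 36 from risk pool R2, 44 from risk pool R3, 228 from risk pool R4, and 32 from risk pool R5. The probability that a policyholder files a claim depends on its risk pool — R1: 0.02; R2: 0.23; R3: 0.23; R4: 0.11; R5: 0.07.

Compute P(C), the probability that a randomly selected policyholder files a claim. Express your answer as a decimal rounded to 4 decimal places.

Total: 60 + 36 + 44 + 228 + 32 = 400.
P(R1) = 60/400 = 0.15. P(R2) = 36/400 = 0.09. P(R3) = 44/400 = 0.11. P(R4) = 228/400 = 0.57. P(R5) = 32/400 = 0.08.
Summing over the partition,
P(C) = P(C|R1)·P(R1) + P(C|R2)·P(R2) + P(C|R3)·P(R3) + P(C|R4)·P(R4) + P(C|R5)·P(R5)
      = 0.02·0.15 + 0.23·0.09 + 0.23·0.11 + 0.11·0.57 + 0.07·0.08
      = 0.003 + 0.0207 + 0.0253 + 0.0627 + 0.0056 = 0.1173

P(C) ≈ 0.1173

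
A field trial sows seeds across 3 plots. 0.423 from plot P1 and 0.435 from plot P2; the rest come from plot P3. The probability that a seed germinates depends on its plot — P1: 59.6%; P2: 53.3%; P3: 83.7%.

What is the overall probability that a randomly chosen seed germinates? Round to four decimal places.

0.6028

P(P3) = 1 − (0.423 + 0.435) = 0.142.
P(G) = P(G|P1)·P(P1) + P(G|P2)·P(P2) + P(G|P3)·P(P3)
      = 0.596·0.423 + 0.533·0.435 + 0.837·0.142
      = 0.252108 + 0.231855 + 0.118854 = 0.602817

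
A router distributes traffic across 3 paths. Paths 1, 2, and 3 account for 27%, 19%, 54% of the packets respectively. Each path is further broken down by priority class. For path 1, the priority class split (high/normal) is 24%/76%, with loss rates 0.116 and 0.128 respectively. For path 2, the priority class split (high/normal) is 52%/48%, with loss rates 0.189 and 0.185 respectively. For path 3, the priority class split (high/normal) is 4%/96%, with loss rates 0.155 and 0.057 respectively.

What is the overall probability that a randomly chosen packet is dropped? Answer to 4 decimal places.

0.1022

P(L|1) = 0.24·0.116 + 0.76·0.128 = 0.02784 + 0.09728 = 0.12512
P(L|2) = 0.52·0.189 + 0.48·0.185 = 0.09828 + 0.0888 = 0.18708
P(L|3) = 0.04·0.155 + 0.96·0.057 = 0.0062 + 0.05472 = 0.06092
By total probability over the outer partition,
P(L) = 0.27·0.12512 + 0.19·0.18708 + 0.54·0.06092
      = 0.0337824 + 0.0355452 + 0.0328968 = 0.1022244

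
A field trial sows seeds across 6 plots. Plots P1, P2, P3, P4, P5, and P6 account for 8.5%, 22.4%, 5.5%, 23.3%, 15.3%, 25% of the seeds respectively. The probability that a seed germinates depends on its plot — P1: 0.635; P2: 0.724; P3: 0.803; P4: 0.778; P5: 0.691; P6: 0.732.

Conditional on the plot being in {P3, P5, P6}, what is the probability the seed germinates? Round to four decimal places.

Let S = {P3, P5, P6}.
P(S) = 0.055 + 0.153 + 0.25 = 0.458.
P(G ∩ S) = 0.803·0.055 + 0.691·0.153 + 0.732·0.25 = 0.044165 + 0.105723 + 0.183 = 0.332888.
P(G | S) = 0.332888 / 0.458 = 0.726830…

0.7268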